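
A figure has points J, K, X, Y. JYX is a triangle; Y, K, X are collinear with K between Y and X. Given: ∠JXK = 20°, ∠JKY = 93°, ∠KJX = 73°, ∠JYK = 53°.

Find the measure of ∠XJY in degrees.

∠XJY = 107°

1. ∠JXY = 20°  [K on ray XY]
2. ∠JYX = 53°  [K on ray YX]
3. ∠XJY = 107°  [△JYX]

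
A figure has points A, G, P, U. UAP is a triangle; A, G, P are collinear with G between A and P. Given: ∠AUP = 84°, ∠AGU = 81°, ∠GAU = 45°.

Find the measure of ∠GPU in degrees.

1. ∠PAU = 45°  [G on ray AP]
2. ∠APU = 51°  [△UAP]
3. ∠GPU = 51°  [G on ray PA]

∠GPU = 51°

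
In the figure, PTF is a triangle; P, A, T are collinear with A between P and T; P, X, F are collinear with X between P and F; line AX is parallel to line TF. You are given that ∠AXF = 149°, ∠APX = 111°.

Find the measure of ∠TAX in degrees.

1. ∠AXP = 31°  [linear pair at X on PF]
2. ∠PAX = 38°  [△PAX]
3. ∠TAX = 142°  [linear pair at A on PT]

∠TAX = 142°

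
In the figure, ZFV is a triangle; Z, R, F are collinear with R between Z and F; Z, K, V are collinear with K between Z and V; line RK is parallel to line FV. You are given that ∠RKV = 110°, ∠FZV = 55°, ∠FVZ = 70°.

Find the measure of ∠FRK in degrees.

∠FRK = 125°

1. ∠RKZ = 70°  [linear pair at K on ZV]
2. ∠KZR = 55°  [R on ZF, K on ZV]
3. ∠KRZ = 55°  [△ZRK]
4. ∠FRK = 125°  [linear pair at R on ZF]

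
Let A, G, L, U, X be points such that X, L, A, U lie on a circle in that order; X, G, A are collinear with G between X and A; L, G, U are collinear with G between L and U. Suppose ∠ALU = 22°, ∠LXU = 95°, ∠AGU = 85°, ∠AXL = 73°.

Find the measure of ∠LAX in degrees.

1. ∠AXU = 22°  [same arc AU]
2. ∠UGX = 95°  [linear pair at G on XA]
3. ∠LUX = 63°  [△XGU]
4. ∠LAX = 63°  [same arc XL]

∠LAX = 63°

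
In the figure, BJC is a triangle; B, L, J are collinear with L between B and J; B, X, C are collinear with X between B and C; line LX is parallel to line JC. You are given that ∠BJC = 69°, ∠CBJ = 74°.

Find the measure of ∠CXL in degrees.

∠CXL = 143°

1. ∠BCJ = 37°  [△BJC]
2. ∠BXL = 37°  [LX∥JC, corresponding at X]
3. ∠CXL = 143°  [linear pair at X on BC]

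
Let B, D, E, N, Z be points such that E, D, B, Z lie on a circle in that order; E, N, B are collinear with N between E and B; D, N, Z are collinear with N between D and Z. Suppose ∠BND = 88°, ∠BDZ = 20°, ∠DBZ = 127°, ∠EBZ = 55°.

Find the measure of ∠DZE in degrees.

∠DZE = 72°

1. ∠ENZ = 88°  [vertical angles at N]
2. ∠BEZ = 20°  [same arc BZ]
3. ∠DZE = 72°  [△ENZ]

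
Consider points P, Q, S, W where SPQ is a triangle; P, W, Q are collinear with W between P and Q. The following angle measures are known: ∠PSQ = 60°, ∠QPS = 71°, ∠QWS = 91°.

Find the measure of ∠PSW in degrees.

∠PSW = 20°

1. ∠SPW = 71°  [W on ray PQ]
2. ∠PWS = 89°  [linear pair at W on PQ]
3. ∠PSW = 20°  [△SPW]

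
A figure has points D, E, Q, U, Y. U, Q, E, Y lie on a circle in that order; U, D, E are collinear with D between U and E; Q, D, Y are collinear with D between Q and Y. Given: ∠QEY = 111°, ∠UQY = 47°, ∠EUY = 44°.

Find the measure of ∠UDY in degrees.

∠UDY = 72°

1. ∠QUY = 69°  [cyclic UQEY, opposite ∠U+∠E]
2. ∠QYU = 64°  [△UQY]
3. ∠UDY = 72°  [△UDY]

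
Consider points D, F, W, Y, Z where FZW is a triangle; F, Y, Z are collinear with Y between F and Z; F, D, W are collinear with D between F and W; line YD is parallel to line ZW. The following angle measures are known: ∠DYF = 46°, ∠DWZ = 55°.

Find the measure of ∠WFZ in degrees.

1. ∠FZW = 46°  [YD∥ZW, corresponding at Y]
2. ∠FWZ = 55°  [D on ray WF]
3. ∠WFZ = 79°  [△FZW]

∠WFZ = 79°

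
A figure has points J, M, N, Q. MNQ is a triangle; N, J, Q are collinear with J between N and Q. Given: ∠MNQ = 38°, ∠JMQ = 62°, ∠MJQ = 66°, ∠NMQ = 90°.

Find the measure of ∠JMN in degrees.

∠JMN = 28°

1. ∠JNM = 38°  [J on ray NQ]
2. ∠MJN = 114°  [linear pair at J on NQ]
3. ∠JMN = 28°  [△MNJ]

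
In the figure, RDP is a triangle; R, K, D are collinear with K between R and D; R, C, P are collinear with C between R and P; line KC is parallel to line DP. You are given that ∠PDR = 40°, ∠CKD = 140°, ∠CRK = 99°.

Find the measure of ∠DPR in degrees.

∠DPR = 41°

1. ∠CKR = 40°  [KC∥DP, corresponding at K]
2. ∠KCR = 41°  [△RKC]
3. ∠DPR = 41°  [KC∥DP, corresponding at C]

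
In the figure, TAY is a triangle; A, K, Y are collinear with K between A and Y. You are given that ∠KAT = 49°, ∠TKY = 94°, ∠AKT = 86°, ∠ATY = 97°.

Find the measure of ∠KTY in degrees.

∠KTY = 52°

1. ∠TAY = 49°  [K on ray AY]
2. ∠AYT = 34°  [△TAY]
3. ∠KYT = 34°  [K on ray YA]
4. ∠KTY = 52°  [△TKY]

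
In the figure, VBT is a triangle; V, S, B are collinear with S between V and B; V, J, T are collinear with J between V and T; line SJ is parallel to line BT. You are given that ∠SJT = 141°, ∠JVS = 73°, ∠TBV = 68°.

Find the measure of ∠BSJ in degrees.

∠BSJ = 112°

1. ∠SJV = 39°  [linear pair at J on VT]
2. ∠JSV = 68°  [△VSJ]
3. ∠BSJ = 112°  [linear pair at S on VB]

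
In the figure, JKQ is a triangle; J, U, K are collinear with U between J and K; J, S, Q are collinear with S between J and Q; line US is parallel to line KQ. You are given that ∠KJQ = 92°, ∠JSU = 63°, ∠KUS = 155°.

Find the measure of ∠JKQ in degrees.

∠JKQ = 25°

1. ∠SJU = 92°  [U on JK, S on JQ]
2. ∠JUS = 25°  [△JUS]
3. ∠JKQ = 25°  [US∥KQ, corresponding at U]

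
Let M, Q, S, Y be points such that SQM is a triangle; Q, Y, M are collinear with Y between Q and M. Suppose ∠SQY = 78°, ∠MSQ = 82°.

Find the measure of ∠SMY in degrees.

∠SMY = 20°

1. ∠MQS = 78°  [Y on ray QM]
2. ∠QMS = 20°  [△SQM]
3. ∠SMY = 20°  [Y on ray MQ]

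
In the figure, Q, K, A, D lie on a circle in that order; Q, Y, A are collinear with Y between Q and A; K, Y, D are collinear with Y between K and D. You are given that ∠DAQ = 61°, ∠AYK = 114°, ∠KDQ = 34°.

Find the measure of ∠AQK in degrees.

∠AQK = 53°

1. ∠DKQ = 61°  [same arc QD]
2. ∠KYQ = 66°  [linear pair at Y on QA]
3. ∠AQK = 53°  [△QYK]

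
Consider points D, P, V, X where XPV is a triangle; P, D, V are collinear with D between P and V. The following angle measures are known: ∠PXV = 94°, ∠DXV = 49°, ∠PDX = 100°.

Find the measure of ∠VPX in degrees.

1. ∠VDX = 80°  [linear pair at D on PV]
2. ∠DVX = 51°  [△XDV]
3. ∠PVX = 51°  [D on ray VP]
4. ∠VPX = 35°  [△XPV]

∠VPX = 35°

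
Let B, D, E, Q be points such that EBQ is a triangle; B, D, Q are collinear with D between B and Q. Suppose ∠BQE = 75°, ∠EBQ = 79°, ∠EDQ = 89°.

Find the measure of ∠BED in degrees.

1. ∠DBE = 79°  [D on ray BQ]
2. ∠BDE = 91°  [linear pair at D on BQ]
3. ∠BED = 10°  [△EBD]

∠BED = 10°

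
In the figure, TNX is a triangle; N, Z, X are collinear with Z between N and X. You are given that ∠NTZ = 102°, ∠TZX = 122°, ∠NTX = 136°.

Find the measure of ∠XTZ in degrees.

1. ∠NZT = 58°  [linear pair at Z on NX]
2. ∠TNZ = 20°  [△TNZ]
3. ∠TNX = 20°  [Z on ray NX]
4. ∠NXT = 24°  [△TNX]
5. ∠TXZ = 24°  [Z on ray XN]
6. ∠XTZ = 34°  [△TZX]

∠XTZ = 34°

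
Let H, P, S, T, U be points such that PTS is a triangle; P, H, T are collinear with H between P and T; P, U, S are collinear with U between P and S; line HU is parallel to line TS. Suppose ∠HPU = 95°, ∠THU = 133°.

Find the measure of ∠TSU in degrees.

1. ∠PHU = 47°  [linear pair at H on PT]
2. ∠HUP = 38°  [△PHU]
3. ∠HUS = 142°  [linear pair at U on PS]
4. ∠TSU = 38°  [HU∥TS, co-interior at S–U]

∠TSU = 38°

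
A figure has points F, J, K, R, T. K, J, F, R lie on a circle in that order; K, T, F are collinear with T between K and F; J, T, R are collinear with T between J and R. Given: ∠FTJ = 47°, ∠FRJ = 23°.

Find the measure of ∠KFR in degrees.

1. ∠KTR = 47°  [vertical angles at T]
2. ∠FTR = 133°  [linear pair at T on KF]
3. ∠KFR = 24°  [△FTR]

∠KFR = 24°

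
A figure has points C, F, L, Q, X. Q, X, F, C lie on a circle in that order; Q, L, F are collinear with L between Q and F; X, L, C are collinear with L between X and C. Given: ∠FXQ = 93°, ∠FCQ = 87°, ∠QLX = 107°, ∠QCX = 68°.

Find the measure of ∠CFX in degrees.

∠CFX = 122°

1. ∠FLX = 73°  [linear pair at L on QF]
2. ∠QFX = 68°  [same arc QX]
3. ∠CXF = 39°  [△XLF]
4. ∠FQX = 19°  [△QXF]
5. ∠FCX = 19°  [same arc XF]
6. ∠CFX = 122°  [△XFC]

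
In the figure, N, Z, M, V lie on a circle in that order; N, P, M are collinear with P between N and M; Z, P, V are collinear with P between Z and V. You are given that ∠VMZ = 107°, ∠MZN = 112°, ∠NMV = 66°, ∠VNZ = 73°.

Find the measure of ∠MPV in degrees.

1. ∠MVN = 68°  [cyclic NZMV, opposite ∠Z+∠V]
2. ∠NZV = 66°  [same arc NV]
3. ∠MNV = 46°  [△NMV]
4. ∠NVZ = 41°  [△NZV]
5. ∠NPV = 93°  [△NPV]
6. ∠MPV = 87°  [linear pair at P on NM]

∠MPV = 87°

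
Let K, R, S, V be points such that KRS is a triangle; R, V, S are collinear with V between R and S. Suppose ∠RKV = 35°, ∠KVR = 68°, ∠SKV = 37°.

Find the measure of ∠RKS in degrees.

1. ∠KRV = 77°  [△KRV]
2. ∠KVS = 112°  [linear pair at V on RS]
3. ∠KSV = 31°  [△KVS]
4. ∠KRS = 77°  [V on ray RS]
5. ∠KSR = 31°  [V on ray SR]
6. ∠RKS = 72°  [△KRS]

∠RKS = 72°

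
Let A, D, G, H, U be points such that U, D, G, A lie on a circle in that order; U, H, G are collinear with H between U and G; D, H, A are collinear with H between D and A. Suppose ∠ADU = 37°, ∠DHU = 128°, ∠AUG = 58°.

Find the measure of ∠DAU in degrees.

∠DAU = 70°

1. ∠AHG = 128°  [vertical angles at H]
2. ∠AHU = 52°  [linear pair at H on UG]
3. ∠DAU = 70°  [△UHA]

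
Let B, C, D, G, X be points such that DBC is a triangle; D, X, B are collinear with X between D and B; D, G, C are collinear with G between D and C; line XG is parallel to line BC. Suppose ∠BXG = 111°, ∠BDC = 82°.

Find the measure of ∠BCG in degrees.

1. ∠DXG = 69°  [linear pair at X on DB]
2. ∠GDX = 82°  [X on DB, G on DC]
3. ∠DGX = 29°  [△DXG]
4. ∠CGX = 151°  [linear pair at G on DC]
5. ∠BCG = 29°  [XG∥BC, co-interior at C–G]

∠BCG = 29°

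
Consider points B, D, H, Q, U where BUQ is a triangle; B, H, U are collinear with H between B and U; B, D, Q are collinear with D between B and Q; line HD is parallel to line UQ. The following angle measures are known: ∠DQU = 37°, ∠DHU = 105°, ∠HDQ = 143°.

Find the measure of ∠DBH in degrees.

∠DBH = 68°

1. ∠BHD = 75°  [linear pair at H on BU]
2. ∠BDH = 37°  [linear pair at D on BQ]
3. ∠DBH = 68°  [△BHD]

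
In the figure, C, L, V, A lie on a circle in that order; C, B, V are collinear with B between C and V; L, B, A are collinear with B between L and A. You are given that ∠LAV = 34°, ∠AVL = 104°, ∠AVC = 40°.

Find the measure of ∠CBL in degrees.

1. ∠LCV = 34°  [same arc LV]
2. ∠ALC = 40°  [same arc CA]
3. ∠CBL = 106°  [△CBL]

∠CBL = 106°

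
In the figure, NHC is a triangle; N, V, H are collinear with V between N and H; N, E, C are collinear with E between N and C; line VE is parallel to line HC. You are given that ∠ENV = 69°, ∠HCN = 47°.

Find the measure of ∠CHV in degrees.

1. ∠CNH = 69°  [V on NH, E on NC]
2. ∠CHN = 64°  [△NHC]
3. ∠CHV = 64°  [V on ray HN]

∠CHV = 64°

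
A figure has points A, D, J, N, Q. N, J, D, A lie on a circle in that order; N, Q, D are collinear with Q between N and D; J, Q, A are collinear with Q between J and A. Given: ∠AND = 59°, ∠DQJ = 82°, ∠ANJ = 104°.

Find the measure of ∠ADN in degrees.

1. ∠AJD = 59°  [same arc DA]
2. ∠AQN = 82°  [vertical angles at Q]
3. ∠ADJ = 76°  [cyclic NJDA, opposite ∠N+∠D]
4. ∠DAJ = 45°  [△JDA]
5. ∠AQD = 98°  [linear pair at Q on ND]
6. ∠ADN = 37°  [△DQA]

∠ADN = 37°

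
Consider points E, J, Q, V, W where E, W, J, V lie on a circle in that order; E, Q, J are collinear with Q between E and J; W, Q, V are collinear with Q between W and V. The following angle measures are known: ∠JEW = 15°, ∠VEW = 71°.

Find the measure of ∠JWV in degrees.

1. ∠JVW = 15°  [same arc WJ]
2. ∠VJW = 109°  [cyclic EWJV, opposite ∠E+∠J]
3. ∠JWV = 56°  [△WJV]

∠JWV = 56°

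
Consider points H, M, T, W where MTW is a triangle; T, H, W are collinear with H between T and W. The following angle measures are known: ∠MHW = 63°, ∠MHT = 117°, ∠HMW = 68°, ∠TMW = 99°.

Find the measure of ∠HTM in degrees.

∠HTM = 32°

1. ∠HWM = 49°  [△MHW]
2. ∠MWT = 49°  [H on ray WT]
3. ∠MTW = 32°  [△MTW]
4. ∠HTM = 32°  [H on ray TW]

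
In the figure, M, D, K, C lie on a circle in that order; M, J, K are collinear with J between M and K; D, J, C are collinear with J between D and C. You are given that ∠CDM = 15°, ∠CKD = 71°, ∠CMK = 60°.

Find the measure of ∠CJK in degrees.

1. ∠CKM = 15°  [same arc MC]
2. ∠CDK = 60°  [same arc KC]
3. ∠DCK = 49°  [△DKC]
4. ∠CJK = 116°  [△KJC]

∠CJK = 116°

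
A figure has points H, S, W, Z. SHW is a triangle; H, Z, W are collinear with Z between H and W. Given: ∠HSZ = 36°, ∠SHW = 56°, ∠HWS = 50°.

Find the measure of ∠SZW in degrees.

1. ∠SHZ = 56°  [Z on ray HW]
2. ∠HZS = 88°  [△SHZ]
3. ∠SZW = 92°  [linear pair at Z on HW]

∠SZW = 92°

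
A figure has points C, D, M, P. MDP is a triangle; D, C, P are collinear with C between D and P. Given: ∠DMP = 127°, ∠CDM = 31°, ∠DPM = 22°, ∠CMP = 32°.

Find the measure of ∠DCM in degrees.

∠DCM = 54°

1. ∠CPM = 22°  [C on ray PD]
2. ∠MCP = 126°  [△MCP]
3. ∠DCM = 54°  [linear pair at C on DP]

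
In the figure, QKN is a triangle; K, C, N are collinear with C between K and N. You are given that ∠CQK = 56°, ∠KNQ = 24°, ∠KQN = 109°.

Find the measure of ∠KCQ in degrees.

1. ∠NKQ = 47°  [△QKN]
2. ∠CKQ = 47°  [C on ray KN]
3. ∠KCQ = 77°  [△QKC]

∠KCQ = 77°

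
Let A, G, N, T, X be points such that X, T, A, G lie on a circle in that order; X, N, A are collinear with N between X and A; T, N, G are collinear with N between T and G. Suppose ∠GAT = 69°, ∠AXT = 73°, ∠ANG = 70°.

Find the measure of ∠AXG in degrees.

1. ∠AGT = 73°  [same arc TA]
2. ∠ATG = 38°  [△TAG]
3. ∠AXG = 38°  [same arc AG]

∠AXG = 38°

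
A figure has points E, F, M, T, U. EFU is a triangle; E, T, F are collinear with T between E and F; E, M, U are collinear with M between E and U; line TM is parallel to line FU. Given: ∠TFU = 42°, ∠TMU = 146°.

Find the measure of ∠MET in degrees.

∠MET = 104°

1. ∠EFU = 42°  [T on ray FE]
2. ∠EMT = 34°  [linear pair at M on EU]
3. ∠ETM = 42°  [TM∥FU, corresponding at T]
4. ∠MET = 104°  [△ETM]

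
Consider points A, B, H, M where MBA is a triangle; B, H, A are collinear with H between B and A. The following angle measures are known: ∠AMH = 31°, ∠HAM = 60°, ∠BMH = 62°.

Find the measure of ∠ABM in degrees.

∠ABM = 27°

1. ∠AHM = 89°  [△MHA]
2. ∠BHM = 91°  [linear pair at H on BA]
3. ∠HBM = 27°  [△MBH]
4. ∠ABM = 27°  [H on ray BA]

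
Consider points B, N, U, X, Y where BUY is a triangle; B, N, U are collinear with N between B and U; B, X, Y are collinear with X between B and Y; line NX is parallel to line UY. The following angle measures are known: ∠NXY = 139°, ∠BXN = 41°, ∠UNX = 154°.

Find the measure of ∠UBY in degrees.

1. ∠BNX = 26°  [linear pair at N on BU]
2. ∠NBX = 113°  [△BNX]
3. ∠UBY = 113°  [N on BU, X on BY]

∠UBY = 113°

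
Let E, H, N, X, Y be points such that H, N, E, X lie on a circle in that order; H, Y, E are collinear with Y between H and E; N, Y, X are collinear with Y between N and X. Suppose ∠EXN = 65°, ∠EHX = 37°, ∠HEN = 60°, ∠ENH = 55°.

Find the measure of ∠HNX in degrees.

∠HNX = 18°

1. ∠EHN = 65°  [same arc NE]
2. ∠ENX = 37°  [same arc EX]
3. ∠EYN = 83°  [△NYE]
4. ∠HYN = 97°  [linear pair at Y on HE]
5. ∠HNX = 18°  [△HYN]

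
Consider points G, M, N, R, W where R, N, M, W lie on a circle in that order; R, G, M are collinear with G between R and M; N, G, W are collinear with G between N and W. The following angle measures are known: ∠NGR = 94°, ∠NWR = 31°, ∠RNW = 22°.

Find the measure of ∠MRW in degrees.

1. ∠MGW = 94°  [vertical angles at G]
2. ∠RGW = 86°  [linear pair at G on RM]
3. ∠MRW = 63°  [△RGW]

∠MRW = 63°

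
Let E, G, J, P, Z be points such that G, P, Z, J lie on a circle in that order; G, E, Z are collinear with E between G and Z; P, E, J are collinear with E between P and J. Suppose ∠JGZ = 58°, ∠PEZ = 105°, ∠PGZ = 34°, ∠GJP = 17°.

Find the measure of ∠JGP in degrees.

1. ∠GEP = 75°  [linear pair at E on GZ]
2. ∠GPJ = 71°  [△GEP]
3. ∠JGP = 92°  [△GPJ]

∠JGP = 92°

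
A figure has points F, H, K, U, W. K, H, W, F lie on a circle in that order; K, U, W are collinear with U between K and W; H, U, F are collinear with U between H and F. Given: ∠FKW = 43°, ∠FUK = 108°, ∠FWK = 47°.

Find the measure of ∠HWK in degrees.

∠HWK = 29°

1. ∠FHW = 43°  [same arc WF]
2. ∠HUW = 108°  [vertical angles at U]
3. ∠HWK = 29°  [△HUW]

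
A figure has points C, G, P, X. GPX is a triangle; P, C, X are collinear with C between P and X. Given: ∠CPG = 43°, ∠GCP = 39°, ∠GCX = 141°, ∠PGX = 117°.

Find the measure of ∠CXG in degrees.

1. ∠GPX = 43°  [C on ray PX]
2. ∠GXP = 20°  [△GPX]
3. ∠CXG = 20°  [C on ray XP]

∠CXG = 20°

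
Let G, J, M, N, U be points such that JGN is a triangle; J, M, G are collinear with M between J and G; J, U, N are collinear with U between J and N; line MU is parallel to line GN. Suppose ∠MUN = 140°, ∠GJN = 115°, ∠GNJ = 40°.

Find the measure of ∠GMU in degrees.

∠GMU = 155°

1. ∠JUM = 40°  [linear pair at U on JN]
2. ∠MJU = 115°  [M on JG, U on JN]
3. ∠JMU = 25°  [△JMU]
4. ∠GMU = 155°  [linear pair at M on JG]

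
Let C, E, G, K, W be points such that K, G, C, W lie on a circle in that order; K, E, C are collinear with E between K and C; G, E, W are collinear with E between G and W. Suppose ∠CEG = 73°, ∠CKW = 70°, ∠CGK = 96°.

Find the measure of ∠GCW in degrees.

1. ∠KEW = 73°  [vertical angles at E]
2. ∠CGW = 70°  [same arc CW]
3. ∠CWK = 84°  [cyclic KGCW, opposite ∠G+∠W]
4. ∠CEW = 107°  [linear pair at E on KC]
5. ∠KCW = 26°  [△KCW]
6. ∠CWG = 47°  [△CEW]
7. ∠GCW = 63°  [△GCW]

∠GCW = 63°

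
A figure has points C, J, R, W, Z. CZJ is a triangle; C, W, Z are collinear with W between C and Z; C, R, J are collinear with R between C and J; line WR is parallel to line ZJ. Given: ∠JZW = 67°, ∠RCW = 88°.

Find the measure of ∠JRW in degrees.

∠JRW = 155°

1. ∠CZJ = 67°  [W on ray ZC]
2. ∠JCZ = 88°  [W on CZ, R on CJ]
3. ∠CJZ = 25°  [△CZJ]
4. ∠CRW = 25°  [WR∥ZJ, corresponding at R]
5. ∠JRW = 155°  [linear pair at R on CJ]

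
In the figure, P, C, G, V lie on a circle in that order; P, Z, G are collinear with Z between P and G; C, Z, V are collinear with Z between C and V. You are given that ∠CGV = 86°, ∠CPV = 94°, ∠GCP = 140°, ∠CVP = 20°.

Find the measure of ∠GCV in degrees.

1. ∠PCV = 66°  [△PCV]
2. ∠GVP = 40°  [cyclic PCGV, opposite ∠C+∠V]
3. ∠PGV = 66°  [same arc PV]
4. ∠GPV = 74°  [△PGV]
5. ∠GCV = 74°  [same arc GV]

∠GCV = 74°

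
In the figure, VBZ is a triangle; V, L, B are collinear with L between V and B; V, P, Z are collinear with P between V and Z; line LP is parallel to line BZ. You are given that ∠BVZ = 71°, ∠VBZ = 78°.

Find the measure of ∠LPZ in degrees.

∠LPZ = 149°

1. ∠BZV = 31°  [△VBZ]
2. ∠LPV = 31°  [LP∥BZ, corresponding at P]
3. ∠LPZ = 149°  [linear pair at P on VZ]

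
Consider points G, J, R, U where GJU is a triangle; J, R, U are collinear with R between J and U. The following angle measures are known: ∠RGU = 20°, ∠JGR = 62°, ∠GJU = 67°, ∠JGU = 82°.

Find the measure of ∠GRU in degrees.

1. ∠GUJ = 31°  [△GJU]
2. ∠GUR = 31°  [R on ray UJ]
3. ∠GRU = 129°  [△GRU]

∠GRU = 129°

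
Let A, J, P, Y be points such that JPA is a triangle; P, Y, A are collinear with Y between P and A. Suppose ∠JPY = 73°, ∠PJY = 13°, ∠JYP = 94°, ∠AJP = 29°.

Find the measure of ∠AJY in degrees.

∠AJY = 16°

1. ∠APJ = 73°  [Y on ray PA]
2. ∠AYJ = 86°  [linear pair at Y on PA]
3. ∠JAP = 78°  [△JPA]
4. ∠JAY = 78°  [Y on ray AP]
5. ∠AJY = 16°  [△JYA]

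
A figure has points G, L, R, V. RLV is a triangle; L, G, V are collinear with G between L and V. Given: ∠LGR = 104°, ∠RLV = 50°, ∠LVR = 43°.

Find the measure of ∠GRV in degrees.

∠GRV = 61°

1. ∠RGV = 76°  [linear pair at G on LV]
2. ∠GVR = 43°  [G on ray VL]
3. ∠GRV = 61°  [△RGV]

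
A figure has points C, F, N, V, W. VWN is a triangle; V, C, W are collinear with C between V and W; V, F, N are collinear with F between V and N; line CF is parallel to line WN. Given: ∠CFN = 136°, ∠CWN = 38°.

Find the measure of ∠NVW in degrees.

∠NVW = 98°

1. ∠CFV = 44°  [linear pair at F on VN]
2. ∠NWV = 38°  [C on ray WV]
3. ∠VNW = 44°  [CF∥WN, corresponding at F]
4. ∠NVW = 98°  [△VWN]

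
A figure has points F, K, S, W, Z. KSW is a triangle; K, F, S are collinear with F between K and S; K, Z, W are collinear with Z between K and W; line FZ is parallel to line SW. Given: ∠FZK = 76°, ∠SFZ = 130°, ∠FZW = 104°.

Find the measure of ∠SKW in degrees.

1. ∠KFZ = 50°  [linear pair at F on KS]
2. ∠FKZ = 54°  [△KFZ]
3. ∠SKW = 54°  [F on KS, Z on KW]

∠SKW = 54°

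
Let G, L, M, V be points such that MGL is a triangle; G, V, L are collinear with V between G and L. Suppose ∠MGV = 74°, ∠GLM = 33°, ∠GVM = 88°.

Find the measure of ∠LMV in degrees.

1. ∠MLV = 33°  [V on ray LG]
2. ∠LVM = 92°  [linear pair at V on GL]
3. ∠LMV = 55°  [△MVL]

∠LMV = 55°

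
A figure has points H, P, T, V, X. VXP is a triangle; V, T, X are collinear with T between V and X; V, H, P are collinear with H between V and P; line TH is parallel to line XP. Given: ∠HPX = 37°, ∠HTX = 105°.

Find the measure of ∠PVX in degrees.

1. ∠VPX = 37°  [H on ray PV]
2. ∠HTV = 75°  [linear pair at T on VX]
3. ∠THV = 37°  [TH∥XP, corresponding at H]
4. ∠HVT = 68°  [△VTH]
5. ∠PVX = 68°  [T on VX, H on VP]

∠PVX = 68°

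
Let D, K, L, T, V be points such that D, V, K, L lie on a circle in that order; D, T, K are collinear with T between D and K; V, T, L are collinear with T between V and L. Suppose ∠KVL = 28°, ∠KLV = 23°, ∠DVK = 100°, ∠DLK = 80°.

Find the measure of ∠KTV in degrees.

∠KTV = 95°

1. ∠KDV = 23°  [same arc VK]
2. ∠DKV = 57°  [△DVK]
3. ∠KTV = 95°  [△VTK]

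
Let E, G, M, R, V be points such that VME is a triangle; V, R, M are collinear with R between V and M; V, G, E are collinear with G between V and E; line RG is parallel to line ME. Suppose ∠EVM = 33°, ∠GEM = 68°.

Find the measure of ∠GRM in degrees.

∠GRM = 101°

1. ∠MEV = 68°  [G on ray EV]
2. ∠EMV = 79°  [△VME]
3. ∠GRV = 79°  [RG∥ME, corresponding at R]
4. ∠GRM = 101°  [linear pair at R on VM]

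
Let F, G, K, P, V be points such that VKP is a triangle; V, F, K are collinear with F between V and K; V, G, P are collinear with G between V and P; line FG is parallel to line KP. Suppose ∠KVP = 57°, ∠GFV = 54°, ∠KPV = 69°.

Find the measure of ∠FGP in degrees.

1. ∠FVG = 57°  [F on VK, G on VP]
2. ∠FGV = 69°  [△VFG]
3. ∠FGP = 111°  [linear pair at G on VP]

∠FGP = 111°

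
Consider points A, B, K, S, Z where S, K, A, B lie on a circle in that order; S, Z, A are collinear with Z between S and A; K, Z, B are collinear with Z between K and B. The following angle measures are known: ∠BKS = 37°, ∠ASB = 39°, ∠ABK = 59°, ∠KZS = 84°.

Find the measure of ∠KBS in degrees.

∠KBS = 45°

1. ∠AKB = 39°  [same arc AB]
2. ∠AZK = 96°  [linear pair at Z on SA]
3. ∠KAS = 45°  [△KZA]
4. ∠KBS = 45°  [same arc SK]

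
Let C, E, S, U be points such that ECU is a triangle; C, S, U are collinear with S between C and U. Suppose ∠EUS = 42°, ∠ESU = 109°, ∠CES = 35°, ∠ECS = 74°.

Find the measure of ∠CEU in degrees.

∠CEU = 64°

1. ∠CUE = 42°  [S on ray UC]
2. ∠ECU = 74°  [S on ray CU]
3. ∠CEU = 64°  [△ECU]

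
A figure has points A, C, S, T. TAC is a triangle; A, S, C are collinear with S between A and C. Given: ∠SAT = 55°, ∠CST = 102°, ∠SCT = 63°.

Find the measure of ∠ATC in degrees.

1. ∠CAT = 55°  [S on ray AC]
2. ∠ACT = 63°  [S on ray CA]
3. ∠ATC = 62°  [△TAC]

∠ATC = 62°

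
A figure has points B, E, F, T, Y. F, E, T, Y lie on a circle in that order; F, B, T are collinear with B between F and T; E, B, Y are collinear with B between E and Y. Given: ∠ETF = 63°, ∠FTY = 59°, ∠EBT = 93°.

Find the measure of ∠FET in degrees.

1. ∠FEY = 59°  [same arc FY]
2. ∠EBF = 87°  [linear pair at B on FT]
3. ∠EFT = 34°  [△FBE]
4. ∠FET = 83°  [△FET]

∠FET = 83°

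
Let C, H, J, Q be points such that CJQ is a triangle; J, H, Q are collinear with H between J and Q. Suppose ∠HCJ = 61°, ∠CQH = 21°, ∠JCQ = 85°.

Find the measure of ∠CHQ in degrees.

1. ∠CQJ = 21°  [H on ray QJ]
2. ∠CJQ = 74°  [△CJQ]
3. ∠CJH = 74°  [H on ray JQ]
4. ∠CHJ = 45°  [△CJH]
5. ∠CHQ = 135°  [linear pair at H on JQ]

∠CHQ = 135°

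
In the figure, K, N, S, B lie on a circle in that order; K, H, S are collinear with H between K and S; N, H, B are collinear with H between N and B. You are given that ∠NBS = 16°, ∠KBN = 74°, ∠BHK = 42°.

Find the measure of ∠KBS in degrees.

∠KBS = 90°

1. ∠NKS = 16°  [same arc NS]
2. ∠KSN = 74°  [same arc KN]
3. ∠KNS = 90°  [△KNS]
4. ∠KBS = 90°  [cyclic KNSB, opposite ∠N+∠B]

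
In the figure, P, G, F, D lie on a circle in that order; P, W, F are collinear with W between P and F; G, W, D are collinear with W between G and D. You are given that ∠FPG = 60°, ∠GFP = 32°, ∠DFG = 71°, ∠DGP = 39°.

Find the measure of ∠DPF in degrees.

∠DPF = 49°

1. ∠FDG = 60°  [same arc GF]
2. ∠DGF = 49°  [△GFD]
3. ∠DPF = 49°  [same arc FD]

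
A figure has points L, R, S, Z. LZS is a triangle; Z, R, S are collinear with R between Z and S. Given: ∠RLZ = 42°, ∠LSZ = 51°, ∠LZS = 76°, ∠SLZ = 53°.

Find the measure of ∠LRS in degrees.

1. ∠LZR = 76°  [R on ray ZS]
2. ∠LRZ = 62°  [△LZR]
3. ∠LRS = 118°  [linear pair at R on ZS]

∠LRS = 118°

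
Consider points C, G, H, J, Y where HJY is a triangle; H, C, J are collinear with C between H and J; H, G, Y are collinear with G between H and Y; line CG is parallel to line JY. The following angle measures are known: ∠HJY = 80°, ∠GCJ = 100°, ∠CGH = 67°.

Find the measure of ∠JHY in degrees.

∠JHY = 33°

1. ∠GCH = 80°  [CG∥JY, corresponding at C]
2. ∠CHG = 33°  [△HCG]
3. ∠JHY = 33°  [C on HJ, G on HY]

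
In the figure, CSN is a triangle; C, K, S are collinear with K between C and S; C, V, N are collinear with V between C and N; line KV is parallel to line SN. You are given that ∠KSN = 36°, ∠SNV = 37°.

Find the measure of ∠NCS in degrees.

1. ∠CSN = 36°  [K on ray SC]
2. ∠CNS = 37°  [V on ray NC]
3. ∠NCS = 107°  [△CSN]

∠NCS = 107°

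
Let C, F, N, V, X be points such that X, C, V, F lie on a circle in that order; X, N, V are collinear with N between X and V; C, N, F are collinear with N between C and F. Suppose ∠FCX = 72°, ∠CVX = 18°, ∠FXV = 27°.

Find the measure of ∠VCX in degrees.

1. ∠FVX = 72°  [same arc XF]
2. ∠VFX = 81°  [△XVF]
3. ∠VCX = 99°  [cyclic XCVF, opposite ∠C+∠F]

∠VCX = 99°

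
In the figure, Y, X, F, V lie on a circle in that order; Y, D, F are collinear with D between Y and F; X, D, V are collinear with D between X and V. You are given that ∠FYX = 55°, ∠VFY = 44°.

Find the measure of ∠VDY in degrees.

∠VDY = 99°

1. ∠FVX = 55°  [same arc XF]
2. ∠FDV = 81°  [△FDV]
3. ∠VDY = 99°  [linear pair at D on YF]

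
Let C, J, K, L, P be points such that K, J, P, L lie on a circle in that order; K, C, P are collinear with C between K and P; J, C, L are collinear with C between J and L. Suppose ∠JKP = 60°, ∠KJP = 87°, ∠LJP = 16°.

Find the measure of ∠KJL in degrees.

∠KJL = 71°

1. ∠JLP = 60°  [same arc JP]
2. ∠JPK = 33°  [△KJP]
3. ∠JPL = 104°  [△JPL]
4. ∠JLK = 33°  [same arc KJ]
5. ∠JKL = 76°  [cyclic KJPL, opposite ∠K+∠P]
6. ∠KJL = 71°  [△KJL]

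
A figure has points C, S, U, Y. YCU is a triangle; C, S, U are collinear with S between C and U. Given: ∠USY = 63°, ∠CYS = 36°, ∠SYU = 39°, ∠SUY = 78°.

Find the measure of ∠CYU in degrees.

∠CYU = 75°

1. ∠CSY = 117°  [linear pair at S on CU]
2. ∠SCY = 27°  [△YCS]
3. ∠CUY = 78°  [S on ray UC]
4. ∠UCY = 27°  [S on ray CU]
5. ∠CYU = 75°  [△YCU]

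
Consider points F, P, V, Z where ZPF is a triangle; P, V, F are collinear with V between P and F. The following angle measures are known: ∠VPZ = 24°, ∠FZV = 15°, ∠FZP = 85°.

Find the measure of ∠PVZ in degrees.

∠PVZ = 86°

1. ∠FPZ = 24°  [V on ray PF]
2. ∠PFZ = 71°  [△ZPF]
3. ∠VFZ = 71°  [V on ray FP]
4. ∠FVZ = 94°  [△ZVF]
5. ∠PVZ = 86°  [linear pair at V on PF]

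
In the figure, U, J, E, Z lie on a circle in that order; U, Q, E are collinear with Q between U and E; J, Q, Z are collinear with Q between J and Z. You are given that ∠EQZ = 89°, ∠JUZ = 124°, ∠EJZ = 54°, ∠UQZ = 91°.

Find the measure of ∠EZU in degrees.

∠EZU = 105°

1. ∠JEZ = 56°  [cyclic UJEZ, opposite ∠U+∠E]
2. ∠EUZ = 54°  [same arc EZ]
3. ∠EZJ = 70°  [△JEZ]
4. ∠UEZ = 21°  [△EQZ]
5. ∠EZU = 105°  [△UEZ]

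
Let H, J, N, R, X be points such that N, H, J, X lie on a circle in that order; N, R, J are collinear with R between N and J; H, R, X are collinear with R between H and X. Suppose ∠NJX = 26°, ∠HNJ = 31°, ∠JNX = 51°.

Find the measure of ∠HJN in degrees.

∠HJN = 72°

1. ∠NHX = 26°  [same arc NX]
2. ∠HRN = 123°  [△NRH]
3. ∠JHX = 51°  [same arc JX]
4. ∠HRJ = 57°  [linear pair at R on NJ]
5. ∠HJN = 72°  [△HRJ]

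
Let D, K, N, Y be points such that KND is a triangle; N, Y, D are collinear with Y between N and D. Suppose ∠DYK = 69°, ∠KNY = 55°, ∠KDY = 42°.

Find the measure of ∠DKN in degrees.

∠DKN = 83°

1. ∠DNK = 55°  [Y on ray ND]
2. ∠KDN = 42°  [Y on ray DN]
3. ∠DKN = 83°  [△KND]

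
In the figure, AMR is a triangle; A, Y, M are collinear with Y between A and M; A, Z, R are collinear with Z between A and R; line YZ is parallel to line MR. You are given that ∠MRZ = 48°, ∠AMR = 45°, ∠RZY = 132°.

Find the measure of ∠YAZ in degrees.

∠YAZ = 87°

1. ∠ARM = 48°  [Z on ray RA]
2. ∠MAR = 87°  [△AMR]
3. ∠YAZ = 87°  [Y on AM, Z on AR]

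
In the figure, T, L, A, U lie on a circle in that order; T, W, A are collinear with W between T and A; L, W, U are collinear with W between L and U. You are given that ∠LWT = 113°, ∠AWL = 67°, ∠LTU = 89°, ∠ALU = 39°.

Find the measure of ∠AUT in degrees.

1. ∠AWU = 113°  [vertical angles at W]
2. ∠LAU = 91°  [cyclic TLAU, opposite ∠T+∠A]
3. ∠ATU = 39°  [same arc AU]
4. ∠AUL = 50°  [△LAU]
5. ∠TAU = 17°  [△AWU]
6. ∠AUT = 124°  [△TAU]

∠AUT = 124°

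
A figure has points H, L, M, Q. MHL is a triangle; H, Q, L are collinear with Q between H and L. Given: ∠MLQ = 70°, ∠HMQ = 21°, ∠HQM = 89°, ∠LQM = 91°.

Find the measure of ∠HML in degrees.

1. ∠HLM = 70°  [Q on ray LH]
2. ∠MHQ = 70°  [△MHQ]
3. ∠LHM = 70°  [Q on ray HL]
4. ∠HML = 40°  [△MHL]

∠HML = 40°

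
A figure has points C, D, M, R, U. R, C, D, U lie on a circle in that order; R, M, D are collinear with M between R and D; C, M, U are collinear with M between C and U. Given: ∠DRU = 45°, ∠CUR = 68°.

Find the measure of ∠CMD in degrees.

∠CMD = 67°

1. ∠DCU = 45°  [same arc DU]
2. ∠CDR = 68°  [same arc RC]
3. ∠CMD = 67°  [△CMD]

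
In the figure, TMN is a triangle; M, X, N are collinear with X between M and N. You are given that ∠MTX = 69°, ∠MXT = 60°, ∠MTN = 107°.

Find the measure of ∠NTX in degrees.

1. ∠TMX = 51°  [△TMX]
2. ∠NXT = 120°  [linear pair at X on MN]
3. ∠NMT = 51°  [X on ray MN]
4. ∠MNT = 22°  [△TMN]
5. ∠TNX = 22°  [X on ray NM]
6. ∠NTX = 38°  [△TXN]

∠NTX = 38°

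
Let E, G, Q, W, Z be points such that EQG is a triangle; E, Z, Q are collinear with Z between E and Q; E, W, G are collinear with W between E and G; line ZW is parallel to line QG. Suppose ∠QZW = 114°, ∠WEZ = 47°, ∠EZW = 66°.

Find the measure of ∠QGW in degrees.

∠QGW = 67°

1. ∠EWZ = 67°  [△EZW]
2. ∠GWZ = 113°  [linear pair at W on EG]
3. ∠QGW = 67°  [ZW∥QG, co-interior at G–W]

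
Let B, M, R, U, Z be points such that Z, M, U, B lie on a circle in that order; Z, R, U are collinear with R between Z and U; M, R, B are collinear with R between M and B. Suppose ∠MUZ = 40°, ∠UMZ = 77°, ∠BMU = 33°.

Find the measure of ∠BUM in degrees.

∠BUM = 84°

1. ∠MZU = 63°  [△ZMU]
2. ∠MBU = 63°  [same arc MU]
3. ∠BUM = 84°  [△MUB]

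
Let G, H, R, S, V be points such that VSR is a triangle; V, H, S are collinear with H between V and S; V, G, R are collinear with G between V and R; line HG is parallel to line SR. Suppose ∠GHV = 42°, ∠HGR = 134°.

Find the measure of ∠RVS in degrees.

1. ∠HGV = 46°  [linear pair at G on VR]
2. ∠GVH = 92°  [△VHG]
3. ∠RVS = 92°  [H on VS, G on VR]

∠RVS = 92°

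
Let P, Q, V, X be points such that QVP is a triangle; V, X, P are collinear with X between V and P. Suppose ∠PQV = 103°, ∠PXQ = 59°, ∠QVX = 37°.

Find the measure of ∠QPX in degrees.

1. ∠PVQ = 37°  [X on ray VP]
2. ∠QPV = 40°  [△QVP]
3. ∠QPX = 40°  [X on ray PV]

∠QPX = 40°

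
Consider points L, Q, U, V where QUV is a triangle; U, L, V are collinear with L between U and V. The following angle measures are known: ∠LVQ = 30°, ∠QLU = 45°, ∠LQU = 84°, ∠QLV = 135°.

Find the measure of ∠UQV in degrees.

1. ∠QVU = 30°  [L on ray VU]
2. ∠LUQ = 51°  [△QUL]
3. ∠QUV = 51°  [L on ray UV]
4. ∠UQV = 99°  [△QUV]

∠UQV = 99°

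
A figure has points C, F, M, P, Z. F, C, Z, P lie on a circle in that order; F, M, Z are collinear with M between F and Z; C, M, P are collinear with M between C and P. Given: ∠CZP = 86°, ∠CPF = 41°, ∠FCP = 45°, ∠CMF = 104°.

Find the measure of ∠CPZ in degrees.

1. ∠FZP = 45°  [same arc FP]
2. ∠PMZ = 104°  [vertical angles at M]
3. ∠CPZ = 31°  [△ZMP]

∠CPZ = 31°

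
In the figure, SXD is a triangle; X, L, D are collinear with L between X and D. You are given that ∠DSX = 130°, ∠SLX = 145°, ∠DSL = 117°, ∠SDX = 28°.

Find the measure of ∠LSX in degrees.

∠LSX = 13°

1. ∠DXS = 22°  [△SXD]
2. ∠LXS = 22°  [L on ray XD]
3. ∠LSX = 13°  [△SXL]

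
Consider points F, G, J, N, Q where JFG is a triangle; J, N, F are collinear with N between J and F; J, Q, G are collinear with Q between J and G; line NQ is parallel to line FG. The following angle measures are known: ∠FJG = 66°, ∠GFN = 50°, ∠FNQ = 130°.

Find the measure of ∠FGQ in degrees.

∠FGQ = 64°

1. ∠GFJ = 50°  [N on ray FJ]
2. ∠FGJ = 64°  [△JFG]
3. ∠FGQ = 64°  [Q on ray GJ]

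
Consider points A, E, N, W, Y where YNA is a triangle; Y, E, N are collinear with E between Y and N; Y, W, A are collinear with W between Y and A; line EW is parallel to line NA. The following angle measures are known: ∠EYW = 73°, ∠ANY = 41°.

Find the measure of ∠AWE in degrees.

1. ∠AYN = 73°  [E on YN, W on YA]
2. ∠NAY = 66°  [△YNA]
3. ∠EWY = 66°  [EW∥NA, corresponding at W]
4. ∠AWE = 114°  [linear pair at W on YA]

∠AWE = 114°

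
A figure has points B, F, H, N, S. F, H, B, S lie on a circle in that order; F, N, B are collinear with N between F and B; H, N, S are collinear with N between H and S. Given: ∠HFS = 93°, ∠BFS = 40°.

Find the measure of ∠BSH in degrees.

∠BSH = 53°

1. ∠HBS = 87°  [cyclic FHBS, opposite ∠F+∠B]
2. ∠BHS = 40°  [same arc BS]
3. ∠BSH = 53°  [△HBS]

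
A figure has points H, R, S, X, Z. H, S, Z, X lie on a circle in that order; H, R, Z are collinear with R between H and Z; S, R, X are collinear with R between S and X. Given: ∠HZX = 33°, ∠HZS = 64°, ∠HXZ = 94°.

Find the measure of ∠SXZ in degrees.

∠SXZ = 30°

1. ∠HSX = 33°  [same arc HX]
2. ∠XHZ = 53°  [△HZX]
3. ∠HXS = 64°  [same arc HS]
4. ∠SHX = 83°  [△HSX]
5. ∠XSZ = 53°  [same arc ZX]
6. ∠SZX = 97°  [cyclic HSZX, opposite ∠H+∠Z]
7. ∠SXZ = 30°  [△SZX]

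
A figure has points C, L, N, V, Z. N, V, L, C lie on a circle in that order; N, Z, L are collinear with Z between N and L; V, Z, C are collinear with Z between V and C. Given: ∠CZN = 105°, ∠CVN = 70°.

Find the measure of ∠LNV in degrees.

∠LNV = 35°

1. ∠LZV = 105°  [vertical angles at Z]
2. ∠NZV = 75°  [linear pair at Z on NL]
3. ∠LNV = 35°  [△NZV]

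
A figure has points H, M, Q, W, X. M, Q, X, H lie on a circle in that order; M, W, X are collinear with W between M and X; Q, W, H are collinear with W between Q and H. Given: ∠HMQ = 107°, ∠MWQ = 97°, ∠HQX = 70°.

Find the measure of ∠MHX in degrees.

∠MHX = 64°

1. ∠HXQ = 73°  [cyclic MQXH, opposite ∠M+∠X]
2. ∠HWX = 97°  [vertical angles at W]
3. ∠HMX = 70°  [same arc XH]
4. ∠QHX = 37°  [△QXH]
5. ∠HXM = 46°  [△XWH]
6. ∠MHX = 64°  [△MXH]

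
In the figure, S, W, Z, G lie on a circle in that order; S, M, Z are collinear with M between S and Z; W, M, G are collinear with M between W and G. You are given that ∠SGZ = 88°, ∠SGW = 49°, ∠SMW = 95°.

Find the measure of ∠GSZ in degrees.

1. ∠SZW = 49°  [same arc SW]
2. ∠WMZ = 85°  [linear pair at M on SZ]
3. ∠GWZ = 46°  [△WMZ]
4. ∠GSZ = 46°  [same arc ZG]

∠GSZ = 46°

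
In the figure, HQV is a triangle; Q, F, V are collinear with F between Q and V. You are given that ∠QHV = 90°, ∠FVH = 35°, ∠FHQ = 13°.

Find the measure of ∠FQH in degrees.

1. ∠HVQ = 35°  [F on ray VQ]
2. ∠HQV = 55°  [△HQV]
3. ∠FQH = 55°  [F on ray QV]

∠FQH = 55°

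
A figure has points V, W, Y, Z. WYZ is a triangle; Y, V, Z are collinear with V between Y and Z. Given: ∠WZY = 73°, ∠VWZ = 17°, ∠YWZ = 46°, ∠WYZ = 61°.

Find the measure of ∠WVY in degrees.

1. ∠VZW = 73°  [V on ray ZY]
2. ∠WVZ = 90°  [△WVZ]
3. ∠WVY = 90°  [linear pair at V on YZ]

∠WVY = 90°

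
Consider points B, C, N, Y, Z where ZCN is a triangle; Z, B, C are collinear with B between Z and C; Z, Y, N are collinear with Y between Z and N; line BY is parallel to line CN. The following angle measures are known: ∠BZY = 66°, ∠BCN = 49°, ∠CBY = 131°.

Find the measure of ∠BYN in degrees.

1. ∠YBZ = 49°  [linear pair at B on ZC]
2. ∠BYZ = 65°  [△ZBY]
3. ∠BYN = 115°  [linear pair at Y on ZN]

∠BYN = 115°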